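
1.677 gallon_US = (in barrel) 1 gallon_US = 0.0037854118 m^3, so 1.677 gallon_US = 1.677 * 0.0037854118 = 0.0063481356 m^3. 1 barrel = 0.15898729 m^3, so 0.0063481356 m^3 = 0.0063481356 / 0.15898729 = 0.039928571 barrel ≈ 0.03993 barrel (4 s.f.). Final answer: 0.03993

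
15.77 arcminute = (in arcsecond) 946.2. Check: 1 arcminute = 0.00029088821 rad, so 15.77 arcminute = 15.77 * 0.00029088821 = 0.0045873071 rad. 1 arcsecond = 4.8481368e-06 rad, so 0.0045873071 rad = 0.0045873071 / 4.8481368e-06 = 946.2 arcsecond.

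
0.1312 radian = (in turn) 0.1312 radian = 0.1312 rad. 1 turn = 6.2831853 rad, so 0.1312 rad = 0.1312 / 6.2831853 = 0.020881129 turn ≈ 0.02088 turn (4 s.f.). Final answer: 0.02088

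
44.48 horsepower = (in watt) 3.317e+04. Check: 1 horsepower = 745.69987 W, so 44.48 horsepower = 44.48 * 745.69987 = 33168.73 W. 33168.73 W = 33168.73 watt ≈ 3.317e+04 watt (4 s.f.).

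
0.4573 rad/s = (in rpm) 4.367. Check: 1 rpm = 0.10471976 rad/s, so 0.4573 rad/s = 0.4573 / 0.10471976 = 4.3668933 rpm ≈ 4.367 rpm (4 s.f.).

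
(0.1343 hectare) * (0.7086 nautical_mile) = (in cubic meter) 1 hectare = 10000 m^2, so 0.1343 hectare = 0.1343 * 10000 = 1343 m^2. 1 nautical_mile = 1852 m, so 0.7086 nautical_mile = 0.7086 * 1852 = 1312.3272 m. Combine: 1343 m^2 * 1312.3272 m = 1762455.4 m^3. 1762455.4 m^3 = 1762455.4 cubic meter ≈ 1.762e+06 cubic meter (4 s.f.). Final answer: 1.762e+06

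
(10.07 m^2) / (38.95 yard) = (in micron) 2.827e+05. Check: 10.07 m^2 is already in m^2. 1 yard = 0.9144 m, so 38.95 yard = 38.95 * 0.9144 = 35.61588 m. Combine: 10.07 m^2 / 35.61588 m = 0.28273905 m. 1 micron = 1e-06 m, so 0.28273905 m = 0.28273905 / 1e-06 = 282739.05 micron ≈ 2.827e+05 micron (4 s.f.).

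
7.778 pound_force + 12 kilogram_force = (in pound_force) 1 pound_force = 4.4482216 N, so 7.778 pound_force = 7.778 * 4.4482216 = 34.598268 N. 1 kilogram_force = 9.80665 N, so 12 kilogram_force = 12 * 9.80665 = 117.6798 N. Sum: 34.598268 + 117.6798 = 152.27807 N. 1 pound_force = 4.4482216 N, so 152.27807 N = 152.27807 / 4.4482216 = 34.233471 pound_force ≈ 34.23 pound_force (4 s.f.). Final answer: 34.23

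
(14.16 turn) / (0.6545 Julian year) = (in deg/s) 0.0002468. Check: 1 turn = 6.2831853 rad, so 14.16 turn = 14.16 * 6.2831853 = 88.969904 rad. 1 Julian year = 31557600 s, so 0.6545 Julian year = 0.6545 * 31557600 = 20654449 s. Combine: 88.969904 rad / 20654449 s = 4.3075418e-06 rad/s. 1 deg/s = 0.017453293 rad/s, so 4.3075418e-06 rad/s = 4.3075418e-06 / 0.017453293 = 0.00024680397 deg/s ≈ 0.0002468 deg/s (4 s.f.).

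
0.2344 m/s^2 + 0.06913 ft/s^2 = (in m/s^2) 0.2344 m/s^2 is already in m/s^2. 1 ft/s^2 = 0.3048 m/s^2, so 0.06913 ft/s^2 = 0.06913 * 0.3048 = 0.021070824 m/s^2. Sum: 0.2344 + 0.021070824 = 0.25547082 m/s^2. Result: 0.25547082 m/s^2 ≈ 0.2555 m/s^2 (4 s.f.). Final answer: 0.2555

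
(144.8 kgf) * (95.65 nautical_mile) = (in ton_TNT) 1 kgf = 9.80665 N, so 144.8 kgf = 144.8 * 9.80665 = 1420.0029 N. 1 nautical_mile = 1852 m, so 95.65 nautical_mile = 95.65 * 1852 = 177143.8 m. Combine: 1420.0029 N * 177143.8 m = 2.5154471e+08 J. 1 ton_TNT = 4.184e+09 J, so 2.5154471e+08 J = 2.5154471e+08 / 4.184e+09 = 0.060120629 ton_TNT ≈ 0.06012 ton_TNT (4 s.f.). Final answer: 0.06012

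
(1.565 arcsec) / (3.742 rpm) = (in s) 1.936e-05. Check: 1 arcsec = 4.8481368e-06 rad, so 1.565 arcsec = 1.565 * 4.8481368e-06 = 7.5873341e-06 rad. 1 rpm = 0.10471976 rad/s, so 3.742 rpm = 3.742 * 0.10471976 = 0.39186132 rad/s. Combine: 7.5873341e-06 rad / 0.39186132 rad/s = 1.9362294e-05 s. Result: 1.9362294e-05 s ≈ 1.936e-05 s (4 s.f.).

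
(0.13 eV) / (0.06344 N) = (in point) 1 eV = 1.6021766e-19 J, so 0.13 eV = 0.13 * 1.6021766e-19 = 2.0828296e-20 J. 0.06344 N is already in N. Combine: 2.0828296e-20 J / 0.06344 N = 3.2831488e-19 m. 1 point = 0.00035277778 m, so 3.2831488e-19 m = 3.2831488e-19 / 0.00035277778 = 9.3065636e-16 point ≈ 9.307e-16 point (4 s.f.). Final answer: 9.307e-16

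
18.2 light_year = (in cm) 1.722e+19. Check: 1 light_year = 9.4607305e+15 m, so 18.2 light_year = 18.2 * 9.4607305e+15 = 1.7218529e+17 m. 1 cm = 0.01 m, so 1.7218529e+17 m = 1.7218529e+17 / 0.01 = 1.7218529e+19 cm ≈ 1.722e+19 cm (4 s.f.).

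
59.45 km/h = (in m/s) 1 km/h = 0.27777778 m/s, so 59.45 km/h = 59.45 * 0.27777778 = 16.513889 m/s. Result: 16.513889 m/s ≈ 16.51 m/s (4 s.f.). Final answer: 16.51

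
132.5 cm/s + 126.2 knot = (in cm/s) 1 cm/s = 0.01 m/s, so 132.5 cm/s = 132.5 * 0.01 = 1.325 m/s. 1 knot = 0.51444444 m/s, so 126.2 knot = 126.2 * 0.51444444 = 64.922889 m/s. Sum: 1.325 + 64.922889 = 66.247889 m/s. 1 cm/s = 0.01 m/s, so 66.247889 m/s = 66.247889 / 0.01 = 6624.7889 cm/s ≈ 6625 cm/s (4 s.f.). Final answer: 6625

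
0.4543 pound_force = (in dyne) 1 pound_force = 4.4482216 N, so 0.4543 pound_force = 0.4543 * 4.4482216 = 2.0208271 N. 1 dyne = 1e-05 N, so 2.0208271 N = 2.0208271 / 1e-05 = 202082.71 dyne ≈ 2.021e+05 dyne (4 s.f.). Final answer: 2.021e+05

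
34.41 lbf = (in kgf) 15.61. Check: 1 lbf = 4.4482216 N, so 34.41 lbf = 34.41 * 4.4482216 = 153.06331 N. 1 kgf = 9.80665 N, so 153.06331 N = 153.06331 / 9.80665 = 15.608113 kgf ≈ 15.61 kgf (4 s.f.).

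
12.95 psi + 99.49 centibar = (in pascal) 1 psi = 6894.7573 Pa, so 12.95 psi = 12.95 * 6894.7573 = 89287.107 Pa. 1 centibar = 1000 Pa, so 99.49 centibar = 99.49 * 1000 = 99490 Pa. Sum: 89287.107 + 99490 = 188777.11 Pa. 188777.11 Pa = 188777.11 pascal ≈ 1.888e+05 pascal (4 s.f.). Final answer: 1.888e+05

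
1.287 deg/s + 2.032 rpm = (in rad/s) 1 deg/s = 0.017453293 rad/s, so 1.287 deg/s = 1.287 * 0.017453293 = 0.022462387 rad/s. 1 rpm = 0.10471976 rad/s, so 2.032 rpm = 2.032 * 0.10471976 = 0.21279054 rad/s. Sum: 0.022462387 + 0.21279054 = 0.23525293 rad/s. Result: 0.23525293 rad/s ≈ 0.2353 rad/s (4 s.f.). Final answer: 0.2353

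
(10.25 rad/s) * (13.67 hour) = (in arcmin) 10.25 rad/s is already in rad/s. 1 hour = 3600 s, so 13.67 hour = 13.67 * 3600 = 49212 s. Combine: 10.25 rad/s * 49212 s = 504423 rad. 1 arcmin = 0.00029088821 rad, so 504423 rad = 504423 / 0.00029088821 = 1.7340785e+09 arcmin ≈ 1.734e+09 arcmin (4 s.f.). Final answer: 1.734e+09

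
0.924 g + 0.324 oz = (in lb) 0.02229. Check: 1 g = 0.001 kg, so 0.924 g = 0.924 * 0.001 = 0.000924 kg. 1 oz = 0.028349523 kg, so 0.324 oz = 0.324 * 0.028349523 = 0.0091852455 kg. Sum: 0.000924 + 0.0091852455 = 0.010109245 kg. 1 lb = 0.45359237 kg, so 0.010109245 kg = 0.010109245 / 0.45359237 = 0.022287071 lb ≈ 0.02229 lb (4 s.f.).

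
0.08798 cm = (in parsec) 1 cm = 0.01 m, so 0.08798 cm = 0.08798 * 0.01 = 0.0008798 m. 1 parsec = 3.0856776e+16 m, so 0.0008798 m = 0.0008798 / 3.0856776e+16 = 2.8512376e-20 parsec ≈ 2.851e-20 parsec (4 s.f.). Final answer: 2.851e-20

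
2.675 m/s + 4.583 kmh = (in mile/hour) 8.832. Check: 2.675 m/s is already in m/s. 1 kmh = 0.27777778 m/s, so 4.583 kmh = 4.583 * 0.27777778 = 1.2730556 m/s. Sum: 2.675 + 1.2730556 = 3.9480556 m/s. 1 mile/hour = 0.44704 m/s, so 3.9480556 m/s = 3.9480556 / 0.44704 = 8.8315488 mile/hour ≈ 8.832 mile/hour (4 s.f.).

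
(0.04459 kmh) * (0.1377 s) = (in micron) 1 kmh = 0.27777778 m/s, so 0.04459 kmh = 0.04459 * 0.27777778 = 0.012386111 m/s. 0.1377 s is already in s. Combine: 0.012386111 m/s * 0.1377 s = 0.0017055675 m. 1 micron = 1e-06 m, so 0.0017055675 m = 0.0017055675 / 1e-06 = 1705.5675 micron ≈ 1706 micron (4 s.f.). Final answer: 1706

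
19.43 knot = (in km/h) 1 knot = 0.51444444 m/s, so 19.43 knot = 19.43 * 0.51444444 = 9.9956556 m/s. 1 km/h = 0.27777778 m/s, so 9.9956556 m/s = 9.9956556 / 0.27777778 = 35.98436 km/h ≈ 35.98 km/h (4 s.f.). Final answer: 35.98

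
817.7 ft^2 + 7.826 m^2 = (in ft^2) 901.9. Check: 1 ft^2 = 0.09290304 m^2, so 817.7 ft^2 = 817.7 * 0.09290304 = 75.966816 m^2. 7.826 m^2 is already in m^2. Sum: 75.966816 + 7.826 = 83.792816 m^2. 1 ft^2 = 0.09290304 m^2, so 83.792816 m^2 = 83.792816 / 0.09290304 = 901.93836 ft^2 ≈ 901.9 ft^2 (4 s.f.).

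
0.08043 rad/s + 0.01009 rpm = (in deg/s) 0.08043 rad/s is already in rad/s. 1 rpm = 0.10471976 rad/s, so 0.01009 rpm = 0.01009 * 0.10471976 = 0.0010566223 rad/s. Sum: 0.08043 + 0.0010566223 = 0.081486622 rad/s. 1 deg/s = 0.017453293 rad/s, so 0.081486622 rad/s = 0.081486622 / 0.017453293 = 4.6688395 deg/s ≈ 4.669 deg/s (4 s.f.). Final answer: 4.669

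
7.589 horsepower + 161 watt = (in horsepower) 1 horsepower = 745.69987 W, so 7.589 horsepower = 7.589 * 745.69987 = 5659.1163 W. 161 watt = 161 W. Sum: 5659.1163 + 161 = 5820.1163 W. 1 horsepower = 745.69987 W, so 5820.1163 W = 5820.1163 / 745.69987 = 7.8049046 horsepower ≈ 7.805 horsepower (4 s.f.). Final answer: 7.805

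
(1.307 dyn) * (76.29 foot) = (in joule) 0.0003039. Check: 1 dyn = 1e-05 N, so 1.307 dyn = 1.307 * 1e-05 = 1.307e-05 N. 1 foot = 0.3048 m, so 76.29 foot = 76.29 * 0.3048 = 23.253192 m. Combine: 1.307e-05 N * 23.253192 m = 0.00030391922 J. 0.00030391922 J = 0.00030391922 joule ≈ 0.0003039 joule (4 s.f.).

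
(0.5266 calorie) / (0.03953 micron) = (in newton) 5.574e+07. Check: 1 calorie = 4.184 J, so 0.5266 calorie = 0.5266 * 4.184 = 2.2032944 J. 1 micron = 1e-06 m, so 0.03953 micron = 0.03953 * 1e-06 = 3.953e-08 m. Combine: 2.2032944 J / 3.953e-08 m = 55737273 N. 55737273 N = 55737273 newton ≈ 5.574e+07 newton (4 s.f.).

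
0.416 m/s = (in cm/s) 41.6. Check: 1 cm/s = 0.01 m/s, so 0.416 m/s = 0.416 / 0.01 = 41.6 cm/s.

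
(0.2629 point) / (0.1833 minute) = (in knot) 1.639e-05. Check: 1 point = 0.00035277778 m, so 0.2629 point = 0.2629 * 0.00035277778 = 9.2745278e-05 m. 1 minute = 60 s, so 0.1833 minute = 0.1833 * 60 = 10.998 s. Combine: 9.2745278e-05 m / 10.998 s = 8.4329221e-06 m/s. 1 knot = 0.51444444 m/s, so 8.4329221e-06 m/s = 8.4329221e-06 / 0.51444444 = 1.6392289e-05 knot ≈ 1.639e-05 knot (4 s.f.).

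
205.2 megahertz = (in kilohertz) 2.052e+05. Check: 1 megahertz = 1000000 Hz, so 205.2 megahertz = 205.2 * 1000000 = 2.052e+08 Hz. 1 kilohertz = 1000 Hz, so 2.052e+08 Hz = 2.052e+08 / 1000 = 205200 kilohertz ≈ 2.052e+05 kilohertz (4 s.f.).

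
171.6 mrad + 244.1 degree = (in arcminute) 1.524e+04. Check: 1 mrad = 0.001 rad, so 171.6 mrad = 171.6 * 0.001 = 0.1716 rad. 1 degree = 0.017453293 rad, so 244.1 degree = 244.1 * 0.017453293 = 4.2603487 rad. Sum: 0.1716 + 4.2603487 = 4.4319487 rad. 1 arcminute = 0.00029088821 rad, so 4.4319487 rad = 4.4319487 / 0.00029088821 = 15235.917 arcminute ≈ 1.524e+04 arcminute (4 s.f.).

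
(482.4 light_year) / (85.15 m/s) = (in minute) 8.933e+14. Check: 1 light_year = 9.4607305e+15 m, so 482.4 light_year = 482.4 * 9.4607305e+15 = 4.5638564e+18 m. 85.15 m/s is already in m/s. Combine: 4.5638564e+18 m / 85.15 m/s = 5.3597844e+16 s. 1 minute = 60 s, so 5.3597844e+16 s = 5.3597844e+16 / 60 = 8.9329739e+14 minute ≈ 8.933e+14 minute (4 s.f.).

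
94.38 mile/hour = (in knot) 1 mile/hour = 0.44704 m/s, so 94.38 mile/hour = 94.38 * 0.44704 = 42.191635 m/s. 1 knot = 0.51444444 m/s, so 42.191635 m/s = 42.191635 / 0.51444444 = 82.013978 knot ≈ 82.01 knot (4 s.f.). Final answer: 82.01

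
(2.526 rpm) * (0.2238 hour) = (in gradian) 1 rpm = 0.10471976 rad/s, so 2.526 rpm = 2.526 * 0.10471976 = 0.2645221 rad/s. 1 hour = 3600 s, so 0.2238 hour = 0.2238 * 3600 = 805.68 s. Combine: 0.2645221 rad/s * 805.68 s = 213.12017 rad. 1 gradian = 0.015707963 rad, so 213.12017 rad = 213.12017 / 0.015707963 = 13567.651 gradian ≈ 1.357e+04 gradian (4 s.f.). Final answer: 1.357e+04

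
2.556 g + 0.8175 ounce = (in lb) 0.05673. Check: 1 g = 0.001 kg, so 2.556 g = 2.556 * 0.001 = 0.002556 kg. 1 ounce = 0.028349523 kg, so 0.8175 ounce = 0.8175 * 0.028349523 = 0.023175735 kg. Sum: 0.002556 + 0.023175735 = 0.025731735 kg. 1 lb = 0.45359237 kg, so 0.025731735 kg = 0.025731735 / 0.45359237 = 0.056728765 lb ≈ 0.05673 lb (4 s.f.).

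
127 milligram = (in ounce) 1 milligram = 1e-06 kg, so 127 milligram = 127 * 1e-06 = 0.000127 kg. 1 ounce = 0.028349523 kg, so 0.000127 kg = 0.000127 / 0.028349523 = 0.0044797932 ounce ≈ 0.00448 ounce (4 s.f.). Final answer: 0.00448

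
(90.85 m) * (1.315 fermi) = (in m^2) 90.85 m is already in m. 1 fermi = 1e-15 m, so 1.315 fermi = 1.315 * 1e-15 = 1.315e-15 m. Combine: 90.85 m * 1.315e-15 m = 1.1946775e-13 m^2. Result: 1.1946775e-13 m^2 ≈ 1.195e-13 m^2 (4 s.f.). Final answer: 1.195e-13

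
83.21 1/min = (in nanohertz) 1.387e+09. Check: 1 1/min = 0.016666667 Hz, so 83.21 1/min = 83.21 * 0.016666667 = 1.3868333 Hz. 1 nanohertz = 1e-09 Hz, so 1.3868333 Hz = 1.3868333 / 1e-09 = 1.3868333e+09 nanohertz ≈ 1.387e+09 nanohertz (4 s.f.).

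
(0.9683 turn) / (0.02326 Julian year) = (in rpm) 7.915e-05. Check: 1 turn = 6.2831853 rad, so 0.9683 turn = 0.9683 * 6.2831853 = 6.0840083 rad. 1 Julian year = 31557600 s, so 0.02326 Julian year = 0.02326 * 31557600 = 734029.78 s. Combine: 6.0840083 rad / 734029.78 s = 8.2885035e-06 rad/s. 1 rpm = 0.10471976 rad/s, so 8.2885035e-06 rad/s = 8.2885035e-06 / 0.10471976 = 7.9149378e-05 rpm ≈ 7.915e-05 rpm (4 s.f.).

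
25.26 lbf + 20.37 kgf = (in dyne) 3.121e+07. Check: 1 lbf = 4.4482216 N, so 25.26 lbf = 25.26 * 4.4482216 = 112.36208 N. 1 kgf = 9.80665 N, so 20.37 kgf = 20.37 * 9.80665 = 199.76146 N. Sum: 112.36208 + 199.76146 = 312.12354 N. 1 dyne = 1e-05 N, so 312.12354 N = 312.12354 / 1e-05 = 31212354 dyne ≈ 3.121e+07 dyne (4 s.f.).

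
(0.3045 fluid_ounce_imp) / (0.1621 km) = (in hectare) 5.337e-12. Check: 1 fluid_ounce_imp = 2.8413063e-05 m^3, so 0.3045 fluid_ounce_imp = 0.3045 * 2.8413063e-05 = 8.6517775e-06 m^3. 1 km = 1000 m, so 0.1621 km = 0.1621 * 1000 = 162.1 m. Combine: 8.6517775e-06 m^3 / 162.1 m = 5.3373088e-08 m^2. 1 hectare = 10000 m^2, so 5.3373088e-08 m^2 = 5.3373088e-08 / 10000 = 5.3373088e-12 hectare ≈ 5.337e-12 hectare (4 s.f.).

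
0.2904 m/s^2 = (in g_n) 0.02961. Check: 1 g_n = 9.80665 m/s^2, so 0.2904 m/s^2 = 0.2904 / 9.80665 = 0.029612559 g_n ≈ 0.02961 g_n (4 s.f.).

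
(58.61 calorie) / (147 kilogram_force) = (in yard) 0.186. Check: 1 calorie = 4.184 J, so 58.61 calorie = 58.61 * 4.184 = 245.22424 J. 1 kilogram_force = 9.80665 N, so 147 kilogram_force = 147 * 9.80665 = 1441.5775 N. Combine: 245.22424 J / 1441.5775 N = 0.17010825 m. 1 yard = 0.9144 m, so 0.17010825 m = 0.17010825 / 0.9144 = 0.18603265 yard ≈ 0.186 yard (4 s.f.).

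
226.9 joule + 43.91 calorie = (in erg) 4.106e+09. Check: 226.9 joule = 226.9 J. 1 calorie = 4.184 J, so 43.91 calorie = 43.91 * 4.184 = 183.71944 J. Sum: 226.9 + 183.71944 = 410.61944 J. 1 erg = 1e-07 J, so 410.61944 J = 410.61944 / 1e-07 = 4.1061944e+09 erg ≈ 4.106e+09 erg (4 s.f.).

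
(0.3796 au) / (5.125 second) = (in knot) 1 au = 1.4959787e+11 m, so 0.3796 au = 0.3796 * 1.4959787e+11 = 5.6787352e+10 m. 5.125 second = 5.125 s. Combine: 5.6787352e+10 m / 5.125 s = 1.1080459e+10 m/s. 1 knot = 0.51444444 m/s, so 1.1080459e+10 m/s = 1.1080459e+10 / 0.51444444 = 2.1538689e+10 knot ≈ 2.154e+10 knot (4 s.f.). Final answer: 2.154e+10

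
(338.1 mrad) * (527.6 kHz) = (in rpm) 1.703e+06. Check: 1 mrad = 0.001 rad, so 338.1 mrad = 338.1 * 0.001 = 0.3381 rad. 1 kHz = 1000 Hz, so 527.6 kHz = 527.6 * 1000 = 527600 Hz. Combine: 0.3381 rad * 527600 Hz = 178381.56 rad/s. 1 rpm = 0.10471976 rad/s, so 178381.56 rad/s = 178381.56 / 0.10471976 = 1703418.4 rpm ≈ 1.703e+06 rpm (4 s.f.).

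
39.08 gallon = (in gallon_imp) 32.54. Check: 1 gallon = 0.0037854118 m^3, so 39.08 gallon = 39.08 * 0.0037854118 = 0.14793389 m^3. 1 gallon_imp = 0.00454609 m^3, so 0.14793389 m^3 = 0.14793389 / 0.00454609 = 32.540907 gallon_imp ≈ 32.54 gallon_imp (4 s.f.).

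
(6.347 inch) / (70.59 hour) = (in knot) 1.233e-06. Check: 1 inch = 0.0254 m, so 6.347 inch = 6.347 * 0.0254 = 0.1612138 m. 1 hour = 3600 s, so 70.59 hour = 70.59 * 3600 = 254124 s. Combine: 0.1612138 m / 254124 s = 6.343903e-07 m/s. 1 knot = 0.51444444 m/s, so 6.343903e-07 m/s = 6.343903e-07 / 0.51444444 = 1.2331561e-06 knot ≈ 1.233e-06 knot (4 s.f.).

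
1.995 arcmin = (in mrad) 1 arcmin = 0.00029088821 rad, so 1.995 arcmin = 1.995 * 0.00029088821 = 0.00058032198 rad. 1 mrad = 0.001 rad, so 0.00058032198 rad = 0.00058032198 / 0.001 = 0.58032198 mrad ≈ 0.5803 mrad (4 s.f.). Final answer: 0.5803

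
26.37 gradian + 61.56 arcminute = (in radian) 0.4321. Check: 1 gradian = 0.015707963 rad, so 26.37 gradian = 26.37 * 0.015707963 = 0.41421899 rad. 1 arcminute = 0.00029088821 rad, so 61.56 arcminute = 61.56 * 0.00029088821 = 0.017907078 rad. Sum: 0.41421899 + 0.017907078 = 0.43212607 rad. 0.43212607 rad = 0.43212607 radian ≈ 0.4321 radian (4 s.f.).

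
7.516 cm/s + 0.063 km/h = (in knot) 0.1801. Check: 1 cm/s = 0.01 m/s, so 7.516 cm/s = 7.516 * 0.01 = 0.07516 m/s. 1 km/h = 0.27777778 m/s, so 0.063 km/h = 0.063 * 0.27777778 = 0.0175 m/s. Sum: 0.07516 + 0.0175 = 0.09266 m/s. 1 knot = 0.51444444 m/s, so 0.09266 m/s = 0.09266 / 0.51444444 = 0.18011663 knot ≈ 0.1801 knot (4 s.f.).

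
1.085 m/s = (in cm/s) 1 cm/s = 0.01 m/s, so 1.085 m/s = 1.085 / 0.01 = 108.5 cm/s. Final answer: 108.5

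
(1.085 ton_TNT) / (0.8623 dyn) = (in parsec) 0.01706. Check: 1 ton_TNT = 4.184e+09 J, so 1.085 ton_TNT = 1.085 * 4.184e+09 = 4.53964e+09 J. 1 dyn = 1e-05 N, so 0.8623 dyn = 0.8623 * 1e-05 = 8.623e-06 N. Combine: 4.53964e+09 J / 8.623e-06 N = 5.2645715e+14 m. 1 parsec = 3.0856776e+16 m, so 5.2645715e+14 m = 5.2645715e+14 / 3.0856776e+16 = 0.017061314 parsec ≈ 0.01706 parsec (4 s.f.).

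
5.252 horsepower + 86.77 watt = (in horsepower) 1 horsepower = 745.69987 W, so 5.252 horsepower = 5.252 * 745.69987 = 3916.4157 W. 86.77 watt = 86.77 W. Sum: 3916.4157 + 86.77 = 4003.1857 W. 1 horsepower = 745.69987 W, so 4003.1857 W = 4003.1857 / 745.69987 = 5.3683605 horsepower ≈ 5.368 horsepower (4 s.f.). Final answer: 5.368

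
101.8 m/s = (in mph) 227.7. Check: 1 mph = 0.44704 m/s, so 101.8 m/s = 101.8 / 0.44704 = 227.72011 mph ≈ 227.7 mph (4 s.f.).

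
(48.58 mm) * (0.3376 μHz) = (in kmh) 1 mm = 0.001 m, so 48.58 mm = 48.58 * 0.001 = 0.04858 m. 1 μHz = 1e-06 Hz, so 0.3376 μHz = 0.3376 * 1e-06 = 3.376e-07 Hz. Combine: 0.04858 m * 3.376e-07 Hz = 1.6400608e-08 m/s. 1 kmh = 0.27777778 m/s, so 1.6400608e-08 m/s = 1.6400608e-08 / 0.27777778 = 5.9042189e-08 kmh ≈ 5.904e-08 kmh (4 s.f.). Final answer: 5.904e-08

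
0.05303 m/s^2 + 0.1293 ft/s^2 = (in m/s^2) 0.09244. Check: 0.05303 m/s^2 is already in m/s^2. 1 ft/s^2 = 0.3048 m/s^2, so 0.1293 ft/s^2 = 0.1293 * 0.3048 = 0.03941064 m/s^2. Sum: 0.05303 + 0.03941064 = 0.09244064 m/s^2. Result: 0.09244064 m/s^2 ≈ 0.09244 m/s^2 (4 s.f.).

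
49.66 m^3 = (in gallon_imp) 1.092e+04. Check: 1 gallon_imp = 0.00454609 m^3, so 49.66 m^3 = 49.66 / 0.00454609 = 10923.673 gallon_imp ≈ 1.092e+04 gallon_imp (4 s.f.).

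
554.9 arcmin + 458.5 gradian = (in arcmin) 1 arcmin = 0.00029088821 rad, so 554.9 arcmin = 554.9 * 0.00029088821 = 0.16141387 rad. 1 gradian = 0.015707963 rad, so 458.5 gradian = 458.5 * 0.015707963 = 7.2021012 rad. Sum: 0.16141387 + 7.2021012 = 7.363515 rad. 1 arcmin = 0.00029088821 rad, so 7.363515 rad = 7.363515 / 0.00029088821 = 25313.9 arcmin ≈ 2.531e+04 arcmin (4 s.f.). Final answer: 2.531e+04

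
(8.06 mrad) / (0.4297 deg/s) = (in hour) 1 mrad = 0.001 rad, so 8.06 mrad = 8.06 * 0.001 = 0.00806 rad. 1 deg/s = 0.017453293 rad/s, so 0.4297 deg/s = 0.4297 * 0.017453293 = 0.0074996798 rad/s. Combine: 0.00806 rad / 0.0074996798 rad/s = 1.0747126 s. 1 hour = 3600 s, so 1.0747126 s = 1.0747126 / 3600 = 0.00029853126 hour ≈ 0.0002985 hour (4 s.f.). Final answer: 0.0002985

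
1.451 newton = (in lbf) 1.451 newton = 1.451 N. 1 lbf = 4.4482216 N, so 1.451 N = 1.451 / 4.4482216 = 0.32619778 lbf ≈ 0.3262 lbf (4 s.f.). Final answer: 0.3262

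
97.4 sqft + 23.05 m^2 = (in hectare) 0.00321. Check: 1 sqft = 0.09290304 m^2, so 97.4 sqft = 97.4 * 0.09290304 = 9.0487561 m^2. 23.05 m^2 is already in m^2. Sum: 9.0487561 + 23.05 = 32.098756 m^2. 1 hectare = 10000 m^2, so 32.098756 m^2 = 32.098756 / 10000 = 0.0032098756 hectare ≈ 0.00321 hectare (4 s.f.).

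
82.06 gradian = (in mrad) 1 gradian = 0.015707963 rad, so 82.06 gradian = 82.06 * 0.015707963 = 1.2889955 rad. 1 mrad = 0.001 rad, so 1.2889955 rad = 1.2889955 / 0.001 = 1288.9955 mrad ≈ 1289 mrad (4 s.f.). Final answer: 1289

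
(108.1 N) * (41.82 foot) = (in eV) 8.6e+21. Check: 108.1 N is already in N. 1 foot = 0.3048 m, so 41.82 foot = 41.82 * 0.3048 = 12.746736 m. Combine: 108.1 N * 12.746736 m = 1377.9222 J. 1 eV = 1.6021766e-19 J, so 1377.9222 J = 1377.9222 / 1.6021766e-19 = 8.6003137e+21 eV ≈ 8.6e+21 eV (4 s.f.).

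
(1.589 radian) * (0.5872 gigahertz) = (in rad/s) 1.589 radian = 1.589 rad. 1 gigahertz = 1e+09 Hz, so 0.5872 gigahertz = 0.5872 * 1e+09 = 5.872e+08 Hz. Combine: 1.589 rad * 5.872e+08 Hz = 9.330608e+08 rad/s. Result: 9.330608e+08 rad/s ≈ 9.331e+08 rad/s (4 s.f.). Final answer: 9.331e+08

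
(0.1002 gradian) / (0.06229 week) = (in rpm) 3.99e-07. Check: 1 gradian = 0.015707963 rad, so 0.1002 gradian = 0.1002 * 0.015707963 = 0.0015739379 rad. 1 week = 604800 s, so 0.06229 week = 0.06229 * 604800 = 37672.992 s. Combine: 0.0015739379 rad / 37672.992 s = 4.1778947e-08 rad/s. 1 rpm = 0.10471976 rad/s, so 4.1778947e-08 rad/s = 4.1778947e-08 / 0.10471976 = 3.9895955e-07 rpm ≈ 3.99e-07 rpm (4 s.f.).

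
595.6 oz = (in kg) 1 oz = 0.028349523 kg, so 595.6 oz = 595.6 * 0.028349523 = 16.884976 kg. Result: 16.884976 kg ≈ 16.88 kg (4 s.f.). Final answer: 16.88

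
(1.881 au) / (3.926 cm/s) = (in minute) 1.195e+11. Check: 1 au = 1.4959787e+11 m, so 1.881 au = 1.881 * 1.4959787e+11 = 2.8139359e+11 m. 1 cm/s = 0.01 m/s, so 3.926 cm/s = 3.926 * 0.01 = 0.03926 m/s. Combine: 2.8139359e+11 m / 0.03926 m/s = 7.1674375e+12 s. 1 minute = 60 s, so 7.1674375e+12 s = 7.1674375e+12 / 60 = 1.1945729e+11 minute ≈ 1.195e+11 minute (4 s.f.).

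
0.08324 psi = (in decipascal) 5739. Check: 1 psi = 6894.7573 Pa, so 0.08324 psi = 0.08324 * 6894.7573 = 573.9196 Pa. 1 decipascal = 0.1 Pa, so 573.9196 Pa = 573.9196 / 0.1 = 5739.196 decipascal ≈ 5739 decipascal (4 s.f.).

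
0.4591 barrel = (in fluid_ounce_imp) 2569. Check: 1 barrel = 0.15898729 m^3, so 0.4591 barrel = 0.4591 * 0.15898729 = 0.072991067 m^3. 1 fluid_ounce_imp = 2.8413063e-05 m^3, so 0.072991067 m^3 = 0.072991067 / 2.8413063e-05 = 2568.9264 fluid_ounce_imp ≈ 2569 fluid_ounce_imp (4 s.f.).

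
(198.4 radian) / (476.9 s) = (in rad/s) 198.4 radian = 198.4 rad. 476.9 s is already in s. Combine: 198.4 rad / 476.9 s = 0.41602013 rad/s. Result: 0.41602013 rad/s ≈ 0.416 rad/s (4 s.f.). Final answer: 0.416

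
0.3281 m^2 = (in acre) 8.108e-05. Check: 1 acre = 4046.8564 m^2, so 0.3281 m^2 = 0.3281 / 4046.8564 = 8.1075276e-05 acre ≈ 8.108e-05 acre (4 s.f.).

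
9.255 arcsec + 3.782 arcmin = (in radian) 0.001145. Check: 1 arcsec = 4.8481368e-06 rad, so 9.255 arcsec = 9.255 * 4.8481368e-06 = 4.4869506e-05 rad. 1 arcmin = 0.00029088821 rad, so 3.782 arcmin = 3.782 * 0.00029088821 = 0.0011001392 rad. Sum: 4.4869506e-05 + 0.0011001392 = 0.0011450087 rad. 0.0011450087 rad = 0.0011450087 radian ≈ 0.001145 radian (4 s.f.).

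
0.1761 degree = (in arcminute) 10.57. Check: 1 degree = 0.017453293 rad, so 0.1761 degree = 0.1761 * 0.017453293 = 0.0030735248 rad. 1 arcminute = 0.00029088821 rad, so 0.0030735248 rad = 0.0030735248 / 0.00029088821 = 10.566 arcminute ≈ 10.57 arcminute (4 s.f.).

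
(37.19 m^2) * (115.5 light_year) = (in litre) 37.19 m^2 is already in m^2. 1 light_year = 9.4607305e+15 m, so 115.5 light_year = 115.5 * 9.4607305e+15 = 1.0927144e+18 m. Combine: 37.19 m^2 * 1.0927144e+18 m = 4.0638047e+19 m^3. 1 litre = 0.001 m^3, so 4.0638047e+19 m^3 = 4.0638047e+19 / 0.001 = 4.0638047e+22 litre ≈ 4.064e+22 litre (4 s.f.). Final answer: 4.064e+22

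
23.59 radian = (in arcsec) 23.59 radian = 23.59 rad. 1 arcsec = 4.8481368e-06 rad, so 23.59 rad = 23.59 / 4.8481368e-06 = 4865786.8 arcsec ≈ 4.866e+06 arcsec (4 s.f.). Final answer: 4.866e+06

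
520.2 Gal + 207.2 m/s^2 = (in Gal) 1 Gal = 0.01 m/s^2, so 520.2 Gal = 520.2 * 0.01 = 5.202 m/s^2. 207.2 m/s^2 is already in m/s^2. Sum: 5.202 + 207.2 = 212.402 m/s^2. 1 Gal = 0.01 m/s^2, so 212.402 m/s^2 = 212.402 / 0.01 = 21240.2 Gal ≈ 2.124e+04 Gal (4 s.f.). Final answer: 2.124e+04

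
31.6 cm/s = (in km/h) 1 cm/s = 0.01 m/s, so 31.6 cm/s = 31.6 * 0.01 = 0.316 m/s. 1 km/h = 0.27777778 m/s, so 0.316 m/s = 0.316 / 0.27777778 = 1.1376 km/h ≈ 1.138 km/h (4 s.f.). Final answer: 1.138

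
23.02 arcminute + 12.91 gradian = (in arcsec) 1 arcminute = 0.00029088821 rad, so 23.02 arcminute = 23.02 * 0.00029088821 = 0.0066962466 rad. 1 gradian = 0.015707963 rad, so 12.91 gradian = 12.91 * 0.015707963 = 0.20278981 rad. Sum: 0.0066962466 + 0.20278981 = 0.20948605 rad. 1 arcsec = 4.8481368e-06 rad, so 0.20948605 rad = 0.20948605 / 4.8481368e-06 = 43209.6 arcsec ≈ 4.321e+04 arcsec (4 s.f.). Final answer: 4.321e+04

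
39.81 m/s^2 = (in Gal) 1 Gal = 0.01 m/s^2, so 39.81 m/s^2 = 39.81 / 0.01 = 3981 Gal. Final answer: 3981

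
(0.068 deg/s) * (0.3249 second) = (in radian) 0.0003856. Check: 1 deg/s = 0.017453293 rad/s, so 0.068 deg/s = 0.068 * 0.017453293 = 0.0011868239 rad/s. 0.3249 second = 0.3249 s. Combine: 0.0011868239 rad/s * 0.3249 s = 0.00038559908 rad. 0.00038559908 rad = 0.00038559908 radian ≈ 0.0003856 radian (4 s.f.).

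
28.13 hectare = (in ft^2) 1 hectare = 10000 m^2, so 28.13 hectare = 28.13 * 10000 = 281300 m^2. 1 ft^2 = 0.09290304 m^2, so 281300 m^2 = 281300 / 0.09290304 = 3027888 ft^2 ≈ 3.028e+06 ft^2 (4 s.f.). Final answer: 3.028e+06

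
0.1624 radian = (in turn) 0.02585. Check: 0.1624 radian = 0.1624 rad. 1 turn = 6.2831853 rad, so 0.1624 rad = 0.1624 / 6.2831853 = 0.025846763 turn ≈ 0.02585 turn (4 s.f.).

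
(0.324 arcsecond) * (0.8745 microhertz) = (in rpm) 1 arcsecond = 4.8481368e-06 rad, so 0.324 arcsecond = 0.324 * 4.8481368e-06 = 1.5707963e-06 rad. 1 microhertz = 1e-06 Hz, so 0.8745 microhertz = 0.8745 * 1e-06 = 8.745e-07 Hz. Combine: 1.5707963e-06 rad * 8.745e-07 Hz = 1.3736614e-12 rad/s. 1 rpm = 0.10471976 rad/s, so 1.3736614e-12 rad/s = 1.3736614e-12 / 0.10471976 = 1.31175e-11 rpm ≈ 1.312e-11 rpm (4 s.f.). Final answer: 1.312e-11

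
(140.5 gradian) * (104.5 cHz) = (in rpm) 1 gradian = 0.015707963 rad, so 140.5 gradian = 140.5 * 0.015707963 = 2.2069688 rad. 1 cHz = 0.01 Hz, so 104.5 cHz = 104.5 * 0.01 = 1.045 Hz. Combine: 2.2069688 rad * 1.045 Hz = 2.3062824 rad/s. 1 rpm = 0.10471976 rad/s, so 2.3062824 rad/s = 2.3062824 / 0.10471976 = 22.023375 rpm ≈ 22.02 rpm (4 s.f.). Final answer: 22.02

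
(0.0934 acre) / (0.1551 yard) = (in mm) 1 acre = 4046.8564 m^2, so 0.0934 acre = 0.0934 * 4046.8564 = 377.97639 m^2. 1 yard = 0.9144 m, so 0.1551 yard = 0.1551 * 0.9144 = 0.14182344 m. Combine: 377.97639 m^2 / 0.14182344 m = 2665.1193 m. 1 mm = 0.001 m, so 2665.1193 m = 2665.1193 / 0.001 = 2665119.3 mm ≈ 2.665e+06 mm (4 s.f.). Final answer: 2.665e+06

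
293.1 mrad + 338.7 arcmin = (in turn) 1 mrad = 0.001 rad, so 293.1 mrad = 293.1 * 0.001 = 0.2931 rad. 1 arcmin = 0.00029088821 rad, so 338.7 arcmin = 338.7 * 0.00029088821 = 0.098523836 rad. Sum: 0.2931 + 0.098523836 = 0.39162384 rad. 1 turn = 6.2831853 rad, so 0.39162384 rad = 0.39162384 / 6.2831853 = 0.062328869 turn ≈ 0.06233 turn (4 s.f.). Final answer: 0.06233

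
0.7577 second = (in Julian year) 2.401e-08. Check: 0.7577 second = 0.7577 s. 1 Julian year = 31557600 s, so 0.7577 s = 0.7577 / 31557600 = 2.4010064e-08 Julian year ≈ 2.401e-08 Julian year (4 s.f.).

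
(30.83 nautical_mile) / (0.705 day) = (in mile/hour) 1 nautical_mile = 1852 m, so 30.83 nautical_mile = 30.83 * 1852 = 57097.16 m. 1 day = 86400 s, so 0.705 day = 0.705 * 86400 = 60912 s. Combine: 57097.16 m / 60912 s = 0.93737129 m/s. 1 mile/hour = 0.44704 m/s, so 0.93737129 m/s = 0.93737129 / 0.44704 = 2.0968399 mile/hour ≈ 2.097 mile/hour (4 s.f.). Final answer: 2.097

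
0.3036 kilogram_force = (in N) 1 kilogram_force = 9.80665 N, so 0.3036 kilogram_force = 0.3036 * 9.80665 = 2.9772989 N. Result: 2.9772989 N ≈ 2.977 N (4 s.f.). Final answer: 2.977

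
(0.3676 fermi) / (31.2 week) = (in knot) 3.787e-23. Check: 1 fermi = 1e-15 m, so 0.3676 fermi = 0.3676 * 1e-15 = 3.676e-16 m. 1 week = 604800 s, so 31.2 week = 31.2 * 604800 = 18869760 s. Combine: 3.676e-16 m / 18869760 s = 1.9480905e-23 m/s. 1 knot = 0.51444444 m/s, so 1.9480905e-23 m/s = 1.9480905e-23 / 0.51444444 = 3.786785e-23 knot ≈ 3.787e-23 knot (4 s.f.).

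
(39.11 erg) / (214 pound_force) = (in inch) 1 erg = 1e-07 J, so 39.11 erg = 39.11 * 1e-07 = 3.911e-06 J. 1 pound_force = 4.4482216 N, so 214 pound_force = 214 * 4.4482216 = 951.91943 N. Combine: 3.911e-06 J / 951.91943 N = 4.108541e-09 m. 1 inch = 0.0254 m, so 4.108541e-09 m = 4.108541e-09 / 0.0254 = 1.6175358e-07 inch ≈ 1.618e-07 inch (4 s.f.). Final answer: 1.618e-07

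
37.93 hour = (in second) 1 hour = 3600 s, so 37.93 hour = 37.93 * 3600 = 136548 s. 136548 s = 136548 second ≈ 1.365e+05 second (4 s.f.). Final answer: 1.365e+05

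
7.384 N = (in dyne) 7.384e+05. Check: 1 dyne = 1e-05 N, so 7.384 N = 7.384 / 1e-05 = 738400 dyne ≈ 7.384e+05 dyne (4 s.f.).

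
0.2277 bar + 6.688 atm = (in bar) 7.004. Check: 1 bar = 100000 Pa, so 0.2277 bar = 0.2277 * 100000 = 22770 Pa. 1 atm = 101325 Pa, so 6.688 atm = 6.688 * 101325 = 677661.6 Pa. Sum: 22770 + 677661.6 = 700431.6 Pa. 1 bar = 100000 Pa, so 700431.6 Pa = 700431.6 / 100000 = 7.004316 bar ≈ 7.004 bar (4 s.f.).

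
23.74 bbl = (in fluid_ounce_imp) 1 bbl = 0.15898729 m^3, so 23.74 bbl = 23.74 * 0.15898729 = 3.7743584 m^3. 1 fluid_ounce_imp = 2.8413063e-05 m^3, so 3.7743584 m^3 = 3.7743584 / 2.8413063e-05 = 132838.84 fluid_ounce_imp ≈ 1.328e+05 fluid_ounce_imp (4 s.f.). Final answer: 1.328e+05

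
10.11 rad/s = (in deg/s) 1 deg/s = 0.017453293 rad/s, so 10.11 rad/s = 10.11 / 0.017453293 = 579.26033 deg/s ≈ 579.3 deg/s (4 s.f.). Final answer: 579.3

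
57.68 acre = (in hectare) 23.34. Check: 1 acre = 4046.8564 m^2, so 57.68 acre = 57.68 * 4046.8564 = 233422.68 m^2. 1 hectare = 10000 m^2, so 233422.68 m^2 = 233422.68 / 10000 = 23.342268 hectare ≈ 23.34 hectare (4 s.f.).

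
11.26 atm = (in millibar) 1 atm = 101325 Pa, so 11.26 atm = 11.26 * 101325 = 1140919.5 Pa. 1 millibar = 100 Pa, so 1140919.5 Pa = 1140919.5 / 100 = 11409.195 millibar ≈ 1.141e+04 millibar (4 s.f.). Final answer: 1.141e+04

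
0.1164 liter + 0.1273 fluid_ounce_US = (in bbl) 1 liter = 0.001 m^3, so 0.1164 liter = 0.1164 * 0.001 = 0.0001164 m^3. 1 fluid_ounce_US = 2.957353e-05 m^3, so 0.1273 fluid_ounce_US = 0.1273 * 2.957353e-05 = 3.7647103e-06 m^3. Sum: 0.0001164 + 3.7647103e-06 = 0.00012016471 m^3. 1 bbl = 0.15898729 m^3, so 0.00012016471 m^3 = 0.00012016471 / 0.15898729 = 0.00075581329 bbl ≈ 0.0007558 bbl (4 s.f.). Final answer: 0.0007558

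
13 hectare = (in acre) 1 hectare = 10000 m^2, so 13 hectare = 13 * 10000 = 130000 m^2. 1 acre = 4046.8564 m^2, so 130000 m^2 = 130000 / 4046.8564 = 32.1237 acre ≈ 32.12 acre (4 s.f.). Final answer: 32.12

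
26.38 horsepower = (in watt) 1 horsepower = 745.69987 W, so 26.38 horsepower = 26.38 * 745.69987 = 19671.563 W. 19671.563 W = 19671.563 watt ≈ 1.967e+04 watt (4 s.f.). Final answer: 1.967e+04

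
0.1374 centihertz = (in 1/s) 1 centihertz = 0.01 Hz, so 0.1374 centihertz = 0.1374 * 0.01 = 0.001374 Hz. 0.001374 Hz = 0.001374 1/s. Final answer: 0.001374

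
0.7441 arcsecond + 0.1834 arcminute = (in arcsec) 11.75. Check: 1 arcsecond = 4.8481368e-06 rad, so 0.7441 arcsecond = 0.7441 * 4.8481368e-06 = 3.6074986e-06 rad. 1 arcminute = 0.00029088821 rad, so 0.1834 arcminute = 0.1834 * 0.00029088821 = 5.3348897e-05 rad. Sum: 3.6074986e-06 + 5.3348897e-05 = 5.6956396e-05 rad. 1 arcsec = 4.8481368e-06 rad, so 5.6956396e-05 rad = 5.6956396e-05 / 4.8481368e-06 = 11.7481 arcsec ≈ 11.75 arcsec (4 s.f.).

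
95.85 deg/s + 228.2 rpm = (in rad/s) 25.57. Check: 1 deg/s = 0.017453293 rad/s, so 95.85 deg/s = 95.85 * 0.017453293 = 1.6728981 rad/s. 1 rpm = 0.10471976 rad/s, so 228.2 rpm = 228.2 * 0.10471976 = 23.897048 rad/s. Sum: 1.6728981 + 23.897048 = 25.569946 rad/s. Result: 25.569946 rad/s ≈ 25.57 rad/s (4 s.f.).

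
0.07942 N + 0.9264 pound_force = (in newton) 0.07942 N is already in N. 1 pound_force = 4.4482216 N, so 0.9264 pound_force = 0.9264 * 4.4482216 = 4.1208325 N. Sum: 0.07942 + 4.1208325 = 4.2002525 N. 4.2002525 N = 4.2002525 newton ≈ 4.2 newton (4 s.f.). Final answer: 4.2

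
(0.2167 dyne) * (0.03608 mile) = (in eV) 7.854e+14. Check: 1 dyne = 1e-05 N, so 0.2167 dyne = 0.2167 * 1e-05 = 2.167e-06 N. 1 mile = 1609.344 m, so 0.03608 mile = 0.03608 * 1609.344 = 58.065132 m. Combine: 2.167e-06 N * 58.065132 m = 0.00012582714 J. 1 eV = 1.6021766e-19 J, so 0.00012582714 J = 0.00012582714 / 1.6021766e-19 = 7.8535124e+14 eV ≈ 7.854e+14 eV (4 s.f.).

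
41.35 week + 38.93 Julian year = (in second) 1.254e+09. Check: 1 week = 604800 s, so 41.35 week = 41.35 * 604800 = 25008480 s. 1 Julian year = 31557600 s, so 38.93 Julian year = 38.93 * 31557600 = 1.2285374e+09 s. Sum: 25008480 + 1.2285374e+09 = 1.2535458e+09 s. 1.2535458e+09 s = 1.2535458e+09 second ≈ 1.254e+09 second (4 s.f.).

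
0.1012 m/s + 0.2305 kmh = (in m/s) 0.1652. Check: 0.1012 m/s is already in m/s. 1 kmh = 0.27777778 m/s, so 0.2305 kmh = 0.2305 * 0.27777778 = 0.064027778 m/s. Sum: 0.1012 + 0.064027778 = 0.16522778 m/s. Result: 0.16522778 m/s ≈ 0.1652 m/s (4 s.f.).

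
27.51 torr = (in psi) 1 torr = 133.32237 Pa, so 27.51 torr = 27.51 * 133.32237 = 3667.6984 Pa. 1 psi = 6894.7573 Pa, so 3667.6984 Pa = 3667.6984 / 6894.7573 = 0.53195467 psi ≈ 0.532 psi (4 s.f.). Final answer: 0.532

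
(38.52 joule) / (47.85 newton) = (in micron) 8.05e+05. Check: 38.52 joule = 38.52 J. 47.85 newton = 47.85 N. Combine: 38.52 J / 47.85 N = 0.80501567 m. 1 micron = 1e-06 m, so 0.80501567 m = 0.80501567 / 1e-06 = 805015.67 micron ≈ 8.05e+05 micron (4 s.f.).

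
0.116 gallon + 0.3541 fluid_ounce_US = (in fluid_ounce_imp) 15.82. Check: 1 gallon = 0.0037854118 m^3, so 0.116 gallon = 0.116 * 0.0037854118 = 0.00043910777 m^3. 1 fluid_ounce_US = 2.957353e-05 m^3, so 0.3541 fluid_ounce_US = 0.3541 * 2.957353e-05 = 1.0471987e-05 m^3. Sum: 0.00043910777 + 1.0471987e-05 = 0.00044957975 m^3. 1 fluid_ounce_imp = 2.8413063e-05 m^3, so 0.00044957975 m^3 = 0.00044957975 / 2.8413063e-05 = 15.822995 fluid_ounce_imp ≈ 15.82 fluid_ounce_imp (4 s.f.).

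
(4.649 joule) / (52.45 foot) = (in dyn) 4.649 joule = 4.649 J. 1 foot = 0.3048 m, so 52.45 foot = 52.45 * 0.3048 = 15.98676 m. Combine: 4.649 J / 15.98676 m = 0.29080314 N. 1 dyn = 1e-05 N, so 0.29080314 N = 0.29080314 / 1e-05 = 29080.314 dyn ≈ 2.908e+04 dyn (4 s.f.). Final answer: 2.908e+04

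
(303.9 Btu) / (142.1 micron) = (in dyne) 1 Btu = 1055.0559 J, so 303.9 Btu = 303.9 * 1055.0559 = 320631.47 J. 1 micron = 1e-06 m, so 142.1 micron = 142.1 * 1e-06 = 0.0001421 m. Combine: 320631.47 J / 0.0001421 m = 2.2563791e+09 N. 1 dyne = 1e-05 N, so 2.2563791e+09 N = 2.2563791e+09 / 1e-05 = 2.2563791e+14 dyne ≈ 2.256e+14 dyne (4 s.f.). Final answer: 2.256e+14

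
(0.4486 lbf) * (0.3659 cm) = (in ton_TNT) 1 lbf = 4.4482216 N, so 0.4486 lbf = 0.4486 * 4.4482216 = 1.9954722 N. 1 cm = 0.01 m, so 0.3659 cm = 0.3659 * 0.01 = 0.003659 m. Combine: 1.9954722 N * 0.003659 m = 0.0073014328 J. 1 ton_TNT = 4.184e+09 J, so 0.0073014328 J = 0.0073014328 / 4.184e+09 = 1.7450843e-12 ton_TNT ≈ 1.745e-12 ton_TNT (4 s.f.). Final answer: 1.745e-12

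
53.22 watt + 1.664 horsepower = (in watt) 1294. Check: 53.22 watt = 53.22 W. 1 horsepower = 745.69987 W, so 1.664 horsepower = 1.664 * 745.69987 = 1240.8446 W. Sum: 53.22 + 1240.8446 = 1294.0646 W. 1294.0646 W = 1294.0646 watt ≈ 1294 watt (4 s.f.).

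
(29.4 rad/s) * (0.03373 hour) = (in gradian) 2.273e+05. Check: 29.4 rad/s is already in rad/s. 1 hour = 3600 s, so 0.03373 hour = 0.03373 * 3600 = 121.428 s. Combine: 29.4 rad/s * 121.428 s = 3569.9832 rad. 1 gradian = 0.015707963 rad, so 3569.9832 rad = 3569.9832 / 0.015707963 = 227272.19 gradian ≈ 2.273e+05 gradian (4 s.f.).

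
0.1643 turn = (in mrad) 1 turn = 6.2831853 rad, so 0.1643 turn = 0.1643 * 6.2831853 = 1.0323273 rad. 1 mrad = 0.001 rad, so 1.0323273 rad = 1.0323273 / 0.001 = 1032.3273 mrad ≈ 1032 mrad (4 s.f.). Final answer: 1032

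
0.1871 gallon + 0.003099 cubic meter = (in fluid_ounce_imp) 1 gallon = 0.0037854118 m^3, so 0.1871 gallon = 0.1871 * 0.0037854118 = 0.00070825054 m^3. 0.003099 cubic meter = 0.003099 m^3. Sum: 0.00070825054 + 0.003099 = 0.0038072505 m^3. 1 fluid_ounce_imp = 2.8413063e-05 m^3, so 0.0038072505 m^3 = 0.0038072505 / 2.8413063e-05 = 133.99649 fluid_ounce_imp ≈ 134 fluid_ounce_imp (4 s.f.). Final answer: 134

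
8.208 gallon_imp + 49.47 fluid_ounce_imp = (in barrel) 1 gallon_imp = 0.00454609 m^3, so 8.208 gallon_imp = 8.208 * 0.00454609 = 0.037314307 m^3. 1 fluid_ounce_imp = 2.8413063e-05 m^3, so 49.47 fluid_ounce_imp = 49.47 * 2.8413063e-05 = 0.0014055942 m^3. Sum: 0.037314307 + 0.0014055942 = 0.038719901 m^3. 1 barrel = 0.15898729 m^3, so 0.038719901 m^3 = 0.038719901 / 0.15898729 = 0.24354085 barrel ≈ 0.2435 barrel (4 s.f.). Final answer: 0.2435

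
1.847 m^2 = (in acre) 0.0004564. Check: 1 acre = 4046.8564 m^2, so 1.847 m^2 = 1.847 / 4046.8564 = 0.00045640364 acre ≈ 0.0004564 acre (4 s.f.).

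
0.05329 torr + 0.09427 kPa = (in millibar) 1.014. Check: 1 torr = 133.32237 Pa, so 0.05329 torr = 0.05329 * 133.32237 = 7.104749 Pa. 1 kPa = 1000 Pa, so 0.09427 kPa = 0.09427 * 1000 = 94.27 Pa. Sum: 7.104749 + 94.27 = 101.37475 Pa. 1 millibar = 100 Pa, so 101.37475 Pa = 101.37475 / 100 = 1.0137475 millibar ≈ 1.014 millibar (4 s.f.).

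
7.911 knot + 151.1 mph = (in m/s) 71.62. Check: 1 knot = 0.51444444 m/s, so 7.911 knot = 7.911 * 0.51444444 = 4.06977 m/s. 1 mph = 0.44704 m/s, so 151.1 mph = 151.1 * 0.44704 = 67.547744 m/s. Sum: 4.06977 + 67.547744 = 71.617514 m/s. Result: 71.617514 m/s ≈ 71.62 m/s (4 s.f.).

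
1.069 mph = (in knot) 1 mph = 0.44704 m/s, so 1.069 mph = 1.069 * 0.44704 = 0.47788576 m/s. 1 knot = 0.51444444 m/s, so 0.47788576 m/s = 0.47788576 / 0.51444444 = 0.9289356 knot ≈ 0.9289 knot (4 s.f.). Final answer: 0.9289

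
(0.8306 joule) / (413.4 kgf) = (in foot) 0.0006722. Check: 0.8306 joule = 0.8306 J. 1 kgf = 9.80665 N, so 413.4 kgf = 413.4 * 9.80665 = 4054.0691 N. Combine: 0.8306 J / 4054.0691 N = 0.00020488057 m. 1 foot = 0.3048 m, so 0.00020488057 m = 0.00020488057 / 0.3048 = 0.00067218036 foot ≈ 0.0006722 foot (4 s.f.).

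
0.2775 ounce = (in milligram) 7867. Check: 1 ounce = 0.028349523 kg, so 0.2775 ounce = 0.2775 * 0.028349523 = 0.0078669927 kg. 1 milligram = 1e-06 kg, so 0.0078669927 kg = 0.0078669927 / 1e-06 = 7866.9927 milligram ≈ 7867 milligram (4 s.f.).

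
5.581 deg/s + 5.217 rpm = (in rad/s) 0.6437. Check: 1 deg/s = 0.017453293 rad/s, so 5.581 deg/s = 5.581 * 0.017453293 = 0.097406826 rad/s. 1 rpm = 0.10471976 rad/s, so 5.217 rpm = 5.217 * 0.10471976 = 0.54632296 rad/s. Sum: 0.097406826 + 0.54632296 = 0.64372979 rad/s. Result: 0.64372979 rad/s ≈ 0.6437 rad/s (4 s.f.).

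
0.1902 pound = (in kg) 1 pound = 0.45359237 kg, so 0.1902 pound = 0.1902 * 0.45359237 = 0.086273269 kg. Result: 0.086273269 kg ≈ 0.08627 kg (4 s.f.). Final answer: 0.08627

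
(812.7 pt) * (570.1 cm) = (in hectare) 0.0001634. Check: 1 pt = 0.00035277778 m, so 812.7 pt = 812.7 * 0.00035277778 = 0.2867025 m. 1 cm = 0.01 m, so 570.1 cm = 570.1 * 0.01 = 5.701 m. Combine: 0.2867025 m * 5.701 m = 1.634491 m^2. 1 hectare = 10000 m^2, so 1.634491 m^2 = 1.634491 / 10000 = 0.0001634491 hectare ≈ 0.0001634 hectare (4 s.f.).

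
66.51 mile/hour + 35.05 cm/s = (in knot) 58.48. Check: 1 mile/hour = 0.44704 m/s, so 66.51 mile/hour = 66.51 * 0.44704 = 29.73263 m/s. 1 cm/s = 0.01 m/s, so 35.05 cm/s = 35.05 * 0.01 = 0.3505 m/s. Sum: 29.73263 + 0.3505 = 30.08313 m/s. 1 knot = 0.51444444 m/s, so 30.08313 m/s = 30.08313 / 0.51444444 = 58.476927 knot ≈ 58.48 knot (4 s.f.).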